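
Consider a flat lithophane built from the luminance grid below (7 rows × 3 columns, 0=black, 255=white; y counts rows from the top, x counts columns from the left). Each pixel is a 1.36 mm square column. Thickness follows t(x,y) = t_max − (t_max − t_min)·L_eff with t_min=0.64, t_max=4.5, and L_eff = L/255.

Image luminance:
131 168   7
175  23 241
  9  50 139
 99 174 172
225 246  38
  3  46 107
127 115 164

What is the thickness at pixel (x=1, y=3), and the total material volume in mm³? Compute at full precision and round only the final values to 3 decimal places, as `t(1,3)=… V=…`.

t(1,3)=1.866 V=105.940

span = t_max - t_min = 4.5 - 0.64 = 3.860
L(1,3) = 174, L_eff = 174/255 = 0.682353
t(1,3) = 4.5 - 3.860·0.682353 = 1.866
Σt over all 7·3 pixels = 365144/6375 ≈ 57.2774902
V = pitch²·Σt = 1.36²·365144/6375 = 105.940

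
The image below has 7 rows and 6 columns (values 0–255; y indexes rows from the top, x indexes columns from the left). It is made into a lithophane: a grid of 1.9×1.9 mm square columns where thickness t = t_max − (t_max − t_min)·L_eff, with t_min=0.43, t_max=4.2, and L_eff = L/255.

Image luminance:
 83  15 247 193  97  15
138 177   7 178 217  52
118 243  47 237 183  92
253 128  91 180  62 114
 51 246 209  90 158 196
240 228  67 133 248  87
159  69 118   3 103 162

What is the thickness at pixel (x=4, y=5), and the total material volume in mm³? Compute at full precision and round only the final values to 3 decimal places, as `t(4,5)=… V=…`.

span = t_max - t_min = 4.2 - 0.43 = 3.770
L(4,5) = 248, L_eff = 248/255 = 0.972549
t(4,5) = 4.2 - 3.770·0.972549 = 0.533
Σt over all 7·6 pixels = 1168241/12750 ≈ 91.6267451
V = pitch²·Σt = 1.9²·1168241/12750 = 330.773

t(4,5)=0.533 V=330.773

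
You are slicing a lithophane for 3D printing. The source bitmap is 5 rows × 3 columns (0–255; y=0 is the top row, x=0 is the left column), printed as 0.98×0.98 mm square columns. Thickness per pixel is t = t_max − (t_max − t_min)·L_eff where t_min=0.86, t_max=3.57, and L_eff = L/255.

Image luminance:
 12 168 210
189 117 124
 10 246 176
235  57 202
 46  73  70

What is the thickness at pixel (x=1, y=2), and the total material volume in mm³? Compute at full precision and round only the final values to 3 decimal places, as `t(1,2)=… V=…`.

t(1,2)=0.956 V=31.680

span = t_max - t_min = 3.57 - 0.86 = 2.710
L(1,2) = 246, L_eff = 246/255 = 0.964706
t(1,2) = 3.57 - 2.710·0.964706 = 0.956
Σt over all 5·3 pixels = 14019/425 ≈ 32.9858824
V = pitch²·Σt = 0.98²·14019/425 = 31.680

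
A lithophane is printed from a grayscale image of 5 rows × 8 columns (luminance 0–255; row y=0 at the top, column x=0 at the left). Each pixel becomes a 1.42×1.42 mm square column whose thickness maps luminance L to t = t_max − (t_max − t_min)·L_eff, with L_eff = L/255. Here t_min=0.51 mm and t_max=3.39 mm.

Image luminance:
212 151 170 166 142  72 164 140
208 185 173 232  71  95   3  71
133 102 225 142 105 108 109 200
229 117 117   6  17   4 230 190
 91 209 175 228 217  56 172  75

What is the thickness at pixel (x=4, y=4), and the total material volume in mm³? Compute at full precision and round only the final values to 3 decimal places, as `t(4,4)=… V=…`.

t(4,4)=0.939 V=147.897

span = t_max - t_min = 3.39 - 0.51 = 2.880
L(4,4) = 217, L_eff = 217/255 = 0.850980
t(4,4) = 3.39 - 2.880·0.850980 = 0.939
Σt over all 5·8 pixels = 155862/2125 ≈ 73.3468235
V = pitch²·Σt = 1.42²·155862/2125 = 147.897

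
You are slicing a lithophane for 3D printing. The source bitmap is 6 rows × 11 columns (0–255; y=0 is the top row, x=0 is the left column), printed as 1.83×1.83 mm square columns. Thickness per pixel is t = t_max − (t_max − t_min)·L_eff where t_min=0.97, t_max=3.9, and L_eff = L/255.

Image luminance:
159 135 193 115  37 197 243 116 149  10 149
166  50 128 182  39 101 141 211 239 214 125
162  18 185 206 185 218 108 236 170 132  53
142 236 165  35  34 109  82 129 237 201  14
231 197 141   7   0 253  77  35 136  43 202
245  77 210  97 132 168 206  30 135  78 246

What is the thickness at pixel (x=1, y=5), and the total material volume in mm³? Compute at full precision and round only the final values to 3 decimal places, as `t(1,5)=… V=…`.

span = t_max - t_min = 3.9 - 0.97 = 2.930
L(1,5) = 77, L_eff = 77/255 = 0.301961
t(1,5) = 3.9 - 2.930·0.301961 = 3.015
Σt over all 6·11 pixels = 649469/4250 ≈ 152.8162353
V = pitch²·Σt = 1.83²·649469/4250 = 511.766

t(1,5)=3.015 V=511.766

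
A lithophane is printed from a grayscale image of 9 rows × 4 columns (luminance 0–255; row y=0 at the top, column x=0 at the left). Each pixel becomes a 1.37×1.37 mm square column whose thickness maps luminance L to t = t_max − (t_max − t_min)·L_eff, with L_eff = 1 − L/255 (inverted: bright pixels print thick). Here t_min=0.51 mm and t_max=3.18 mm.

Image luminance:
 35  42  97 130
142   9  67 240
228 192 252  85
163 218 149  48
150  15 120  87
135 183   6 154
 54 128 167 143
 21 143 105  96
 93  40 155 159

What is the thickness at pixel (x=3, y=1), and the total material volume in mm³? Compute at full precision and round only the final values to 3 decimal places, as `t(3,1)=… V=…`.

t(3,1)=3.023 V=118.002

span = t_max - t_min = 3.18 - 0.51 = 2.670
L(3,1) = 240, L_eff = 1 - 240/255 = 0.058824 (inverted)
t(3,1) = 3.18 - 2.670·0.058824 = 3.023
Σt over all 9·4 pixels = 534399/8500 ≈ 62.8704706
V = pitch²·Σt = 1.37²·534399/8500 = 118.002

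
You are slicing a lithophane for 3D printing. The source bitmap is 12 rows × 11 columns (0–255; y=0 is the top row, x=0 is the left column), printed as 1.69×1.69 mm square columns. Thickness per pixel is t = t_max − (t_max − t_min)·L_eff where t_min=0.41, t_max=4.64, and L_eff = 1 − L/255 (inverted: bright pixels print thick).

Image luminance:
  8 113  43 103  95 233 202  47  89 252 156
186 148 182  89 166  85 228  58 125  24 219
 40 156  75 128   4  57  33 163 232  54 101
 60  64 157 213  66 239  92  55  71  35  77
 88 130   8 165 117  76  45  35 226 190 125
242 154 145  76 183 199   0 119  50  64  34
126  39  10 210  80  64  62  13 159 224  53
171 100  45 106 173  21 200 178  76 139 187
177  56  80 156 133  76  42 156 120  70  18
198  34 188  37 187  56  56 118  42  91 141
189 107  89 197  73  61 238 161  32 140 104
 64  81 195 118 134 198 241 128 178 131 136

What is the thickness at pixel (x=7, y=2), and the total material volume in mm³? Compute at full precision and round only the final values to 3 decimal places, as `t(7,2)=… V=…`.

span = t_max - t_min = 4.64 - 0.41 = 4.230
L(7,2) = 163, L_eff = 1 - 163/255 = 0.360784 (inverted)
t(7,2) = 4.64 - 4.230·0.360784 = 3.114
Σt over all 12·11 pixels = 2597157/8500 ≈ 305.5478824
V = pitch²·Σt = 1.69²·2597157/8500 = 872.675

t(7,2)=3.114 V=872.675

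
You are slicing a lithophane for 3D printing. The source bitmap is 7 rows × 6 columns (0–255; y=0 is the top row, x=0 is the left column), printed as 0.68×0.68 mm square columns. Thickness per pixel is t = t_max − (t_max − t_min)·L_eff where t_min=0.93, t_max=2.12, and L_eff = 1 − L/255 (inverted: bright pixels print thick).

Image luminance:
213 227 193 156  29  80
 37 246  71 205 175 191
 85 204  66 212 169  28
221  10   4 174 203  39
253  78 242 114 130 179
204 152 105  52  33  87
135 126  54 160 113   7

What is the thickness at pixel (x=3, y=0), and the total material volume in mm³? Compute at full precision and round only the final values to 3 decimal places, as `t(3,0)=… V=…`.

span = t_max - t_min = 2.12 - 0.93 = 1.190
L(3,0) = 156, L_eff = 1 - 156/255 = 0.388235 (inverted)
t(3,0) = 2.12 - 1.190·0.388235 = 1.658
Σt over all 7·6 pixels = 24206/375 ≈ 64.5493333
V = pitch²·Σt = 0.68²·24206/375 = 29.848

t(3,0)=1.658 V=29.848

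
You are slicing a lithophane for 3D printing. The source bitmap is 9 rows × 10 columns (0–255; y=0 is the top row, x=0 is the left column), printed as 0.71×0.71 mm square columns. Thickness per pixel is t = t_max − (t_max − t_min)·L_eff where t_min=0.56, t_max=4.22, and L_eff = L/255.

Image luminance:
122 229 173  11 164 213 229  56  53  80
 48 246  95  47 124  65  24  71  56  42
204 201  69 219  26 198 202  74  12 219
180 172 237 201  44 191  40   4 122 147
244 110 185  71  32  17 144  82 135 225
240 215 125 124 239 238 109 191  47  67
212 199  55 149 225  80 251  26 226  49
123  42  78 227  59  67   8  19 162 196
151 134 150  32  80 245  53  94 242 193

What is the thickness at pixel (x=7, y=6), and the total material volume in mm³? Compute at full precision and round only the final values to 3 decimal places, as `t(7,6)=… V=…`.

span = t_max - t_min = 4.22 - 0.56 = 3.660
L(7,6) = 26, L_eff = 26/255 = 0.101961
t(7,6) = 4.22 - 3.660·0.101961 = 3.847
Σt over all 9·10 pixels = 213.636
V = pitch²·Σt = 0.71²·213.636 = 107.694

t(7,6)=3.847 V=107.694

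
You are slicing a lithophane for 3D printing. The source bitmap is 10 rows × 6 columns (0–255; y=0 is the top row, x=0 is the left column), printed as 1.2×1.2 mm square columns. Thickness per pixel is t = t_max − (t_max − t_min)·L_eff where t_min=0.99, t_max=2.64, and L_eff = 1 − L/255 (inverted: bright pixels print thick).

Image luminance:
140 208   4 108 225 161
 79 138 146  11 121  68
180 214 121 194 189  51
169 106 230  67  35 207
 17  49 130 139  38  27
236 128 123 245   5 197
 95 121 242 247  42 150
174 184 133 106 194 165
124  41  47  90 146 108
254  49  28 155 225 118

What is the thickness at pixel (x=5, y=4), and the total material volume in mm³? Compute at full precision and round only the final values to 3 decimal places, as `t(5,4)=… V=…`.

t(5,4)=1.165 V=157.692

span = t_max - t_min = 2.64 - 0.99 = 1.650
L(5,4) = 27, L_eff = 1 - 27/255 = 0.894118 (inverted)
t(5,4) = 2.64 - 1.650·0.894118 = 1.165
Σt over all 10·6 pixels = 46541/425 ≈ 109.5082353
V = pitch²·Σt = 1.2²·46541/425 = 157.692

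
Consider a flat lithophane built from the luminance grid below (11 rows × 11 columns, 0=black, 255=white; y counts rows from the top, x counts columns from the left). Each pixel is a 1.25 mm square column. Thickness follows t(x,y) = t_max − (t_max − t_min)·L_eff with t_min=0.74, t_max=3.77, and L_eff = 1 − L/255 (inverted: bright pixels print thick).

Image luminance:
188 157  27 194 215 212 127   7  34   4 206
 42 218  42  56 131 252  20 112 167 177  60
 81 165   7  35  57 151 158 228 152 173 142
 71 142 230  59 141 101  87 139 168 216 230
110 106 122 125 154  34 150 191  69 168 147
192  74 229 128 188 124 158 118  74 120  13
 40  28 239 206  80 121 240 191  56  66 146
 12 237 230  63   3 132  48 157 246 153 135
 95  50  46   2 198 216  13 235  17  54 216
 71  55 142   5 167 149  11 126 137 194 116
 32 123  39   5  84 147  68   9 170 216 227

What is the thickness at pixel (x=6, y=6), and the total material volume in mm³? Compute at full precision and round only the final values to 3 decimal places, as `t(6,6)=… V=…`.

span = t_max - t_min = 3.77 - 0.74 = 3.030
L(6,6) = 240, L_eff = 1 - 240/255 = 0.058824 (inverted)
t(6,6) = 3.77 - 3.030·0.058824 = 3.592
Σt over all 11·11 pixels = 2239629/8500 ≈ 263.4857647
V = pitch²·Σt = 1.25²·2239629/8500 = 411.697

t(6,6)=3.592 V=411.697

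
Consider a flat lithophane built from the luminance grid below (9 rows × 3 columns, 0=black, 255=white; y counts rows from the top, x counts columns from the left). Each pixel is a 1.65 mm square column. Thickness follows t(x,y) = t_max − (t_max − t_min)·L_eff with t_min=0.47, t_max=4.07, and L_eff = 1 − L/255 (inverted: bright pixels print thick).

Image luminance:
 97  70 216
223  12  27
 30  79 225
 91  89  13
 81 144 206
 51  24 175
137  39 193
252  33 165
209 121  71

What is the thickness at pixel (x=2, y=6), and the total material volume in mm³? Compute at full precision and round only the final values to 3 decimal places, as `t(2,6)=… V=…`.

span = t_max - t_min = 4.07 - 0.47 = 3.600
L(2,6) = 193, L_eff = 1 - 193/255 = 0.243137 (inverted)
t(2,6) = 4.07 - 3.600·0.243137 = 3.195
Σt over all 9·3 pixels = 3813/68 ≈ 56.0735294
V = pitch²·Σt = 1.65²·3813/68 = 152.660

t(2,6)=3.195 V=152.660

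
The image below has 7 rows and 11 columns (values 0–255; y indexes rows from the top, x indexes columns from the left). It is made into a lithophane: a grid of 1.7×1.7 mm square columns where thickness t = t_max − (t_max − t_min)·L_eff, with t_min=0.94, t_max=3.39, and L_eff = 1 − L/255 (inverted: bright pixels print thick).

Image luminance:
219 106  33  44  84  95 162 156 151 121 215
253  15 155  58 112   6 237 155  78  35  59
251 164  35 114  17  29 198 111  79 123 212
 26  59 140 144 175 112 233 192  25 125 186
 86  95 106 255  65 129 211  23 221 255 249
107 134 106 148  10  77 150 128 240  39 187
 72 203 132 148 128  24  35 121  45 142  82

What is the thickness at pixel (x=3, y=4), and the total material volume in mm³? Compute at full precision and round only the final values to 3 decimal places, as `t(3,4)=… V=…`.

t(3,4)=3.390 V=471.629

span = t_max - t_min = 3.39 - 0.94 = 2.450
L(3,4) = 255, L_eff = 1 - 255/255 = 0.000000 (inverted)
t(3,4) = 3.39 - 2.450·0.000000 = 3.390
Σt over all 7·11 pixels = 24479/150 ≈ 163.1933333
V = pitch²·Σt = 1.7²·24479/150 = 471.629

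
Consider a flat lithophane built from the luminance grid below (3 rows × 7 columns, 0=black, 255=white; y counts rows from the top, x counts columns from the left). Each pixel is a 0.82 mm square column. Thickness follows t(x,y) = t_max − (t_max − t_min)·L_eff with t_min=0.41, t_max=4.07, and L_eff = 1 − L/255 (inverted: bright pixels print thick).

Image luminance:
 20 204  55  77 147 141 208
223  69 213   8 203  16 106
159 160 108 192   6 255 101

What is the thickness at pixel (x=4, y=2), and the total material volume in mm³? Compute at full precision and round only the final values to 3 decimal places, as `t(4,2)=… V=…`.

span = t_max - t_min = 4.07 - 0.41 = 3.660
L(4,2) = 6, L_eff = 1 - 6/255 = 0.976471 (inverted)
t(4,2) = 4.07 - 3.660·0.976471 = 0.496
Σt over all 3·7 pixels = 399047/8500 ≈ 46.9467059
V = pitch²·Σt = 0.82²·399047/8500 = 31.567

t(4,2)=0.496 V=31.567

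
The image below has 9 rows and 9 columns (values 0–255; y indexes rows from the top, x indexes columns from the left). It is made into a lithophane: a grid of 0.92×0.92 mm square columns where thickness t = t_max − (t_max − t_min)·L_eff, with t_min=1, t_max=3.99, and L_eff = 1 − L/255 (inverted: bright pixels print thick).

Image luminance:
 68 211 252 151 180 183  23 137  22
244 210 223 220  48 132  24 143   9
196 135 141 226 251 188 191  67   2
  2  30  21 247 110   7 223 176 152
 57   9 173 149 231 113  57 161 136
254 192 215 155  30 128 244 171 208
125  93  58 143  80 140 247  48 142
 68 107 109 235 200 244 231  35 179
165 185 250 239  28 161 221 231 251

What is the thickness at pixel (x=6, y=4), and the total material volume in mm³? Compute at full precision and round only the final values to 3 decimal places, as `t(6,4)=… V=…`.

span = t_max - t_min = 3.99 - 1 = 2.990
L(6,4) = 57, L_eff = 1 - 57/255 = 0.776471 (inverted)
t(6,4) = 3.99 - 2.990·0.776471 = 1.668
Σt over all 9·9 pixels = 5576657/25500 ≈ 218.6924314
V = pitch²·Σt = 0.92²·5576657/25500 = 185.101

t(6,4)=1.668 V=185.101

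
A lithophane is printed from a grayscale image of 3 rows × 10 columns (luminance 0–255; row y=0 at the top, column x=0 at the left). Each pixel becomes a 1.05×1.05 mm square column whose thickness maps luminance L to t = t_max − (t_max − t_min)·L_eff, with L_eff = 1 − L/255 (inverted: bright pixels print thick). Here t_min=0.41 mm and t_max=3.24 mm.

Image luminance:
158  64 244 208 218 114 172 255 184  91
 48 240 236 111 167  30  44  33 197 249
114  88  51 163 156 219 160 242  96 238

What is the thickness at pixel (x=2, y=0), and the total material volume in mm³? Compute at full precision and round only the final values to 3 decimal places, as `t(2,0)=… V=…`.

span = t_max - t_min = 3.24 - 0.41 = 2.830
L(2,0) = 244, L_eff = 1 - 244/255 = 0.043137 (inverted)
t(2,0) = 3.24 - 2.830·0.043137 = 3.118
Σt over all 3·10 pixels = 63.24
V = pitch²·Σt = 1.05²·63.24 = 69.722

t(2,0)=3.118 V=69.722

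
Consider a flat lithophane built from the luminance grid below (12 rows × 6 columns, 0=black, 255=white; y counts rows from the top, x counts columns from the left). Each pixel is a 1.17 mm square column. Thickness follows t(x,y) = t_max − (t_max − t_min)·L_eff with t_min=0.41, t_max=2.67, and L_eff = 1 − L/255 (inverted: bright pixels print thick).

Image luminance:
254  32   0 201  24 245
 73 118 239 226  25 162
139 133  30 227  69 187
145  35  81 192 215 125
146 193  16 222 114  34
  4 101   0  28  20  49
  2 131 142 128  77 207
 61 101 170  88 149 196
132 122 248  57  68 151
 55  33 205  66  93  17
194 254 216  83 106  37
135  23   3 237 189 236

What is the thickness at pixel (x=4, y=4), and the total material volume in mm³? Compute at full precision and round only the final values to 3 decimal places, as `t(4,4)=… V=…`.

span = t_max - t_min = 2.67 - 0.41 = 2.260
L(4,4) = 114, L_eff = 1 - 114/255 = 0.552941 (inverted)
t(4,4) = 2.67 - 2.260·0.552941 = 1.420
Σt over all 12·6 pixels = 669344/6375 ≈ 104.9951373
V = pitch²·Σt = 1.17²·669344/6375 = 143.728

t(4,4)=1.420 V=143.728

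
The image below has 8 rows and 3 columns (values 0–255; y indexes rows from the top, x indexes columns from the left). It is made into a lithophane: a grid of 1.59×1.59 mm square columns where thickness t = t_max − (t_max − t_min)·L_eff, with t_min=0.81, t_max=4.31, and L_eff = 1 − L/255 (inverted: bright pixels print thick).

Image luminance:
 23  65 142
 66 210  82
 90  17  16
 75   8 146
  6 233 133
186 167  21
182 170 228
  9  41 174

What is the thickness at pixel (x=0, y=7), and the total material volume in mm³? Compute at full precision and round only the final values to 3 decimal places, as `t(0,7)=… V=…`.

t(0,7)=0.934 V=135.548

span = t_max - t_min = 4.31 - 0.81 = 3.500
L(0,7) = 9, L_eff = 1 - 9/255 = 0.964706 (inverted)
t(0,7) = 4.31 - 3.500·0.964706 = 0.934
Σt over all 8·3 pixels = 22787/425 ≈ 53.6164706
V = pitch²·Σt = 1.59²·22787/425 = 135.548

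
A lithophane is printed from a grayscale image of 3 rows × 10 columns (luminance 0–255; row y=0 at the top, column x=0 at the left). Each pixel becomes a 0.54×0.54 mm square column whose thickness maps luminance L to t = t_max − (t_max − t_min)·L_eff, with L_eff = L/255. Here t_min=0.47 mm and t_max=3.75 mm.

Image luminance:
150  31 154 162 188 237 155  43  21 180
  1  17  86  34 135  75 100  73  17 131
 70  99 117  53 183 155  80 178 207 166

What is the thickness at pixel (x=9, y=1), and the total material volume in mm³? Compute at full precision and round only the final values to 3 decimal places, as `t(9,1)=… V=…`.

span = t_max - t_min = 3.75 - 0.47 = 3.280
L(9,1) = 131, L_eff = 131/255 = 0.513725
t(9,1) = 3.75 - 3.280·0.513725 = 2.065
Σt over all 3·10 pixels = 52559/750 ≈ 70.0786667
V = pitch²·Σt = 0.54²·52559/750 = 20.435

t(9,1)=2.065 V=20.435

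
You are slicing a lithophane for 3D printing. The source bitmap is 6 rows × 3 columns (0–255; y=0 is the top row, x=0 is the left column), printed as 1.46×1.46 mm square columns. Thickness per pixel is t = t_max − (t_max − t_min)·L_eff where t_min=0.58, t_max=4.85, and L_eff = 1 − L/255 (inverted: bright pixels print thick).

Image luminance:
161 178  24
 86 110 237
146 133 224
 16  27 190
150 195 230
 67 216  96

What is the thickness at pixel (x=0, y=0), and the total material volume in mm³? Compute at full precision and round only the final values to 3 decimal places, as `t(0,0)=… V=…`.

t(0,0)=3.276 V=110.989

span = t_max - t_min = 4.85 - 0.58 = 4.270
L(0,0) = 161, L_eff = 1 - 161/255 = 0.368627 (inverted)
t(0,0) = 4.85 - 4.270·0.368627 = 3.276
Σt over all 6·3 pixels = 663871/12750 ≈ 52.0683137
V = pitch²·Σt = 1.46²·663871/12750 = 110.989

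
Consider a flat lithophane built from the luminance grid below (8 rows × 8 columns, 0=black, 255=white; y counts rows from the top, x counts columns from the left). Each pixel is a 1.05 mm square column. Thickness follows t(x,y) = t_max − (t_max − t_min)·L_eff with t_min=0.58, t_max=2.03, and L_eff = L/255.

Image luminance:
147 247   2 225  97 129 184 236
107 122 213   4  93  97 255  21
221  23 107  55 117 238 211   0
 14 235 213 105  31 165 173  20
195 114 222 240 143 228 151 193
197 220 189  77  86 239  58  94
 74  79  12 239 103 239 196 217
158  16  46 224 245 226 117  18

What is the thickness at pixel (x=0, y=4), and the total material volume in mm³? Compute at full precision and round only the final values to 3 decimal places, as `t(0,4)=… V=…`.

span = t_max - t_min = 2.03 - 0.58 = 1.450
L(0,4) = 195, L_eff = 195/255 = 0.764706
t(0,4) = 2.03 - 1.450·0.764706 = 0.921
Σt over all 8·8 pixels = 201347/2550 ≈ 78.9596078
V = pitch²·Σt = 1.05²·201347/2550 = 87.053

t(0,4)=0.921 V=87.053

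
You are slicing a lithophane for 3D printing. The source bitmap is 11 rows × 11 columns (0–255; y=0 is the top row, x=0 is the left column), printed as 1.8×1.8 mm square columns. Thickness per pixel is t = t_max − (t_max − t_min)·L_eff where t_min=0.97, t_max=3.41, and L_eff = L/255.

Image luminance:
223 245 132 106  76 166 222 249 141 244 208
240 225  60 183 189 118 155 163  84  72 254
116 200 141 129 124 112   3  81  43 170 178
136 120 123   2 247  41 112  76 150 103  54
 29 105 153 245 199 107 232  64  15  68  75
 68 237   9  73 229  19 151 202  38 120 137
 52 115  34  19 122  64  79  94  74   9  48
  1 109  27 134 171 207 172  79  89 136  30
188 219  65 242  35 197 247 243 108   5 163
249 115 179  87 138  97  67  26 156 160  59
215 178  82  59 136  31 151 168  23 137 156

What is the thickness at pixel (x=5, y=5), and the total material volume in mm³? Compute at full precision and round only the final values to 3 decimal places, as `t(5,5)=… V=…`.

t(5,5)=3.228 V=870.674

span = t_max - t_min = 3.41 - 0.97 = 2.440
L(5,5) = 19, L_eff = 19/255 = 0.074510
t(5,5) = 3.41 - 2.440·0.074510 = 3.228
Σt over all 11·11 pixels = 6852527/25500 ≈ 268.7265490
V = pitch²·Σt = 1.8²·6852527/25500 = 870.674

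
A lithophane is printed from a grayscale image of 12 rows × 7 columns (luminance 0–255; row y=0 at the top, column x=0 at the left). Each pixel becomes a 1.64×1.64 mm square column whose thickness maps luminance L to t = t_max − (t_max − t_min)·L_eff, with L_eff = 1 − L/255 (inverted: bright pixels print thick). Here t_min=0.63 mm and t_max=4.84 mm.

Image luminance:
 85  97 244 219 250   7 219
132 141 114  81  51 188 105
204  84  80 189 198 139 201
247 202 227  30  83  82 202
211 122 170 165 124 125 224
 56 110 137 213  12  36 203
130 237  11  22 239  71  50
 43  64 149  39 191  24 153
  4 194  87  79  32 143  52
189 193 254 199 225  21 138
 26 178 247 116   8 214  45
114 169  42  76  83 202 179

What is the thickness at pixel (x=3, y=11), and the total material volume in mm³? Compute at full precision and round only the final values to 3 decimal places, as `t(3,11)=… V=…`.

t(3,11)=1.885 V=628.166

span = t_max - t_min = 4.84 - 0.63 = 4.210
L(3,11) = 76, L_eff = 1 - 76/255 = 0.701961 (inverted)
t(3,11) = 4.84 - 4.210·0.701961 = 1.885
Σt over all 12·7 pixels = 1985207/8500 ≈ 233.5537647
V = pitch²·Σt = 1.64²·1985207/8500 = 628.166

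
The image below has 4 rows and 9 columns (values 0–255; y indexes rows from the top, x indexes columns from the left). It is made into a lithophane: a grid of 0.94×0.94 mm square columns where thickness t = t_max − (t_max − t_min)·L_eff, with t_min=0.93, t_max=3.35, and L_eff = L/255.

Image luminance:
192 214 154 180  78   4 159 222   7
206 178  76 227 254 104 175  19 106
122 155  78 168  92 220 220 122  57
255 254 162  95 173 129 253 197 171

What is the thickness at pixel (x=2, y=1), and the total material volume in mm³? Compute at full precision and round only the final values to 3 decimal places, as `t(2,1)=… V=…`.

span = t_max - t_min = 3.35 - 0.93 = 2.420
L(2,1) = 76, L_eff = 76/255 = 0.298039
t(2,1) = 3.35 - 2.420·0.298039 = 2.629
Σt over all 4·9 pixels = 145802/2125 ≈ 68.6127059
V = pitch²·Σt = 0.94²·145802/2125 = 60.626

t(2,1)=2.629 V=60.626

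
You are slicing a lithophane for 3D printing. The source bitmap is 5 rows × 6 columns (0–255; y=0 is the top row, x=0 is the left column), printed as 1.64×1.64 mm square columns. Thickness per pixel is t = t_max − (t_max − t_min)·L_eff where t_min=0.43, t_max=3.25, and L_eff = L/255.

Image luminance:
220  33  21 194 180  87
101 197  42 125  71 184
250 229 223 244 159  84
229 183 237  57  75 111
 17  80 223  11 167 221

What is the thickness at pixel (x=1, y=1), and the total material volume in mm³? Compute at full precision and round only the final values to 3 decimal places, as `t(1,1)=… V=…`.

span = t_max - t_min = 3.25 - 0.43 = 2.820
L(1,1) = 197, L_eff = 197/255 = 0.772549
t(1,1) = 3.25 - 2.820·0.772549 = 1.071
Σt over all 5·6 pixels = 21439/425 ≈ 50.4447059
V = pitch²·Σt = 1.64²·21439/425 = 135.676

t(1,1)=1.071 V=135.676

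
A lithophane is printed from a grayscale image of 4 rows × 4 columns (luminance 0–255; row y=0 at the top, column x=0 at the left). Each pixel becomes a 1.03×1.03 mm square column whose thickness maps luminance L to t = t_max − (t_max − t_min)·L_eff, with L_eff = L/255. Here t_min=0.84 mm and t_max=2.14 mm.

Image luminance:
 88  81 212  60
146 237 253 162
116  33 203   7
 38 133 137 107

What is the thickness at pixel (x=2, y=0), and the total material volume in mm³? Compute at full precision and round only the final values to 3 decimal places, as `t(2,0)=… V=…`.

t(2,0)=1.059 V=25.438

span = t_max - t_min = 2.14 - 0.84 = 1.300
L(2,0) = 212, L_eff = 212/255 = 0.831373
t(2,0) = 2.14 - 1.300·0.831373 = 1.059
Σt over all 4·4 pixels = 20381/850 ≈ 23.9776471
V = pitch²·Σt = 1.03²·20381/850 = 25.438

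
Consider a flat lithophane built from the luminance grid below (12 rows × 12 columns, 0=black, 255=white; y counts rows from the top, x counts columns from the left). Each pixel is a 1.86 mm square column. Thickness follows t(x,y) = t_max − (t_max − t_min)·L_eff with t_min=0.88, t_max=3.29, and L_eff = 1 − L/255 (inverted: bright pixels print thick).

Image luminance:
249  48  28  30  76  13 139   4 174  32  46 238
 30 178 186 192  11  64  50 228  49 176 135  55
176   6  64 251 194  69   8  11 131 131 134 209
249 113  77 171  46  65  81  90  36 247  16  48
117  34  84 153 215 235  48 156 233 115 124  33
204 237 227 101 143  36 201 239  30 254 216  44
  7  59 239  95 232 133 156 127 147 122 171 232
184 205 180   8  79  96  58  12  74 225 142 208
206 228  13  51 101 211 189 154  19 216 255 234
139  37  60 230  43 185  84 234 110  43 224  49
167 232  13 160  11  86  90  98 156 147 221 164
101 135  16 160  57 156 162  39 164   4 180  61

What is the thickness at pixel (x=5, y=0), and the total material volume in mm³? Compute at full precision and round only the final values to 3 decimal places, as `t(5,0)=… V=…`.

t(5,0)=1.003 V=1021.021

span = t_max - t_min = 3.29 - 0.88 = 2.410
L(5,0) = 13, L_eff = 1 - 13/255 = 0.949020 (inverted)
t(5,0) = 3.29 - 2.410·0.949020 = 1.003
Σt over all 12·12 pixels = 7525739/25500 ≈ 295.1270196
V = pitch²·Σt = 1.86²·7525739/25500 = 1021.021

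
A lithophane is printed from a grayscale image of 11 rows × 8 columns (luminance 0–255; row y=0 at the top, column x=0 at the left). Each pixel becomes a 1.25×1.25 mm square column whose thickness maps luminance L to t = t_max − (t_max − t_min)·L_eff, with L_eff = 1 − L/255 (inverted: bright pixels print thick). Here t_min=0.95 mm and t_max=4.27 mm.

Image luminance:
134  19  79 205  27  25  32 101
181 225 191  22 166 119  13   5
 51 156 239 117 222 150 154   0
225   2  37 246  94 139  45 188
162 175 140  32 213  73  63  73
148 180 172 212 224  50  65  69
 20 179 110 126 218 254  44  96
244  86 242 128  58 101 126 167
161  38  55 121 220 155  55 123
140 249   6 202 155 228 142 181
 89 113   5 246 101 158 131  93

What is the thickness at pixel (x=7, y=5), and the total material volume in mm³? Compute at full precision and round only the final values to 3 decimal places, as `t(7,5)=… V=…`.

t(7,5)=1.848 V=354.928

span = t_max - t_min = 4.27 - 0.95 = 3.320
L(7,5) = 69, L_eff = 1 - 69/255 = 0.729412 (inverted)
t(7,5) = 4.27 - 3.320·0.729412 = 1.848
Σt over all 11·8 pixels = 1448108/6375 ≈ 227.1541961
V = pitch²·Σt = 1.25²·1448108/6375 = 354.928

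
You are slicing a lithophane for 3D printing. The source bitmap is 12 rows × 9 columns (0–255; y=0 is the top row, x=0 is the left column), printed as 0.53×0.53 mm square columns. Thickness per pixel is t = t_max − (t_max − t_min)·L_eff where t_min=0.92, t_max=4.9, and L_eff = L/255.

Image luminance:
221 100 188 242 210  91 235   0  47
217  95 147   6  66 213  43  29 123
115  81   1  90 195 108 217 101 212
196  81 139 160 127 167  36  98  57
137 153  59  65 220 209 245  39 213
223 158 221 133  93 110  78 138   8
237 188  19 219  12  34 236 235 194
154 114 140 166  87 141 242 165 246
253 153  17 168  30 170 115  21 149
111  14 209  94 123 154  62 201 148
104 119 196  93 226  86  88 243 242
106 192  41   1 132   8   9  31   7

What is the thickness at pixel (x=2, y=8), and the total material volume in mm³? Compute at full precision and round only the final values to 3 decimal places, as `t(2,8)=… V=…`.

t(2,8)=4.635 V=87.707

span = t_max - t_min = 4.9 - 0.92 = 3.980
L(2,8) = 17, L_eff = 17/255 = 0.066667
t(2,8) = 4.9 - 3.980·0.066667 = 4.635
Σt over all 12·9 pixels = 3981001/12750 ≈ 312.2353725
V = pitch²·Σt = 0.53²·3981001/12750 = 87.707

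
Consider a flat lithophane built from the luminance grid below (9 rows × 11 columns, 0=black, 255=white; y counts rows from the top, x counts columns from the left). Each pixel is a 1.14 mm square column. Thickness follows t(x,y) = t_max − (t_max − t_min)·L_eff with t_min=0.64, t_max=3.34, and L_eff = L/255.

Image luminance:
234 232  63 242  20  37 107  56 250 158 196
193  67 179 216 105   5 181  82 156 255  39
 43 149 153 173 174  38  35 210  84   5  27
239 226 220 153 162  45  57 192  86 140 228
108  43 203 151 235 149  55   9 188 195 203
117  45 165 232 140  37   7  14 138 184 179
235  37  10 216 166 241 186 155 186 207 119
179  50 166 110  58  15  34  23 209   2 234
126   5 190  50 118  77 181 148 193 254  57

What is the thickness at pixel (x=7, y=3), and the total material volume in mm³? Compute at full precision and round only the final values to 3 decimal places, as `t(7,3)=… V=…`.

t(7,3)=1.307 V=251.583

span = t_max - t_min = 3.34 - 0.64 = 2.700
L(7,3) = 192, L_eff = 192/255 = 0.752941
t(7,3) = 3.34 - 2.700·0.752941 = 1.307
Σt over all 9·11 pixels = 164547/850 ≈ 193.5847059
V = pitch²·Σt = 1.14²·164547/850 = 251.583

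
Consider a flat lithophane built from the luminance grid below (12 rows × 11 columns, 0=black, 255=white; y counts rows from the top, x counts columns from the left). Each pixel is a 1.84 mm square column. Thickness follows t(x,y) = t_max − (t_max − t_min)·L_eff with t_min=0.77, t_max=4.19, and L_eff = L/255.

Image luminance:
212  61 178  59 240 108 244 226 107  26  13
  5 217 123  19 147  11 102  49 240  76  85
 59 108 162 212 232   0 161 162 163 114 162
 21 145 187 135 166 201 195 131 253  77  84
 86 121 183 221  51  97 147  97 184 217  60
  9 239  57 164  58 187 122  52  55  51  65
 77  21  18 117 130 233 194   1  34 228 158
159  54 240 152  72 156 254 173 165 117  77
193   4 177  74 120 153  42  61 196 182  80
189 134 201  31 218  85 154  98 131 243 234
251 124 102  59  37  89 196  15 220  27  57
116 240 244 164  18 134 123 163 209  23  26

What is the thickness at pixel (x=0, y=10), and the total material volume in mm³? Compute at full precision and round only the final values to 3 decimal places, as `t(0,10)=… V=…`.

t(0,10)=0.824 V=1115.666

span = t_max - t_min = 4.19 - 0.77 = 3.420
L(0,10) = 251, L_eff = 251/255 = 0.984314
t(0,10) = 4.19 - 3.420·0.984314 = 0.824
Σt over all 12·11 pixels = 700257/2125 ≈ 329.5327059
V = pitch²·Σt = 1.84²·700257/2125 = 1115.666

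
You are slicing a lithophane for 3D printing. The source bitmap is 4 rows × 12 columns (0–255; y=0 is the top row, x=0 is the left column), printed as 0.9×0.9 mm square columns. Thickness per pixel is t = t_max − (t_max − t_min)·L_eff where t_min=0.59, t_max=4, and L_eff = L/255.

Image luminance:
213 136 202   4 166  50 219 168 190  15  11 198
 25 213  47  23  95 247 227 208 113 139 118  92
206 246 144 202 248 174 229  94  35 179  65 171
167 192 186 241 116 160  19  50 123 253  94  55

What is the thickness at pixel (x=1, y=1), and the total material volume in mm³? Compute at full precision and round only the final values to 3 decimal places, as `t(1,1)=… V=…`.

t(1,1)=1.152 V=82.211

span = t_max - t_min = 4 - 0.59 = 3.410
L(1,1) = 213, L_eff = 213/255 = 0.835294
t(1,1) = 4 - 3.410·0.835294 = 1.152
Σt over all 4·12 pixels = 215676/2125 ≈ 101.4945882
V = pitch²·Σt = 0.9²·215676/2125 = 82.211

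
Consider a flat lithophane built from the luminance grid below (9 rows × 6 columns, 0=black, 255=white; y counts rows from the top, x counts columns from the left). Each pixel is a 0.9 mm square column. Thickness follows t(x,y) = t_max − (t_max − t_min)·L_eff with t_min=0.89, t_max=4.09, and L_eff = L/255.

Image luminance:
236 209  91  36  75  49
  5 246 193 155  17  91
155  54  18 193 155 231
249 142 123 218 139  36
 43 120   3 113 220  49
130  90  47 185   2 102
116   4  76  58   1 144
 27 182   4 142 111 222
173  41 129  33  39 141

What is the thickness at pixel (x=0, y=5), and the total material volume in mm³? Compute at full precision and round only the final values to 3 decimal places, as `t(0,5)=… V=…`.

t(0,5)=2.459 V=119.301

span = t_max - t_min = 4.09 - 0.89 = 3.200
L(0,5) = 130, L_eff = 130/255 = 0.509804
t(0,5) = 4.09 - 3.200·0.509804 = 2.459
Σt over all 9·6 pixels = 375577/2550 ≈ 147.2850980
V = pitch²·Σt = 0.9²·375577/2550 = 119.301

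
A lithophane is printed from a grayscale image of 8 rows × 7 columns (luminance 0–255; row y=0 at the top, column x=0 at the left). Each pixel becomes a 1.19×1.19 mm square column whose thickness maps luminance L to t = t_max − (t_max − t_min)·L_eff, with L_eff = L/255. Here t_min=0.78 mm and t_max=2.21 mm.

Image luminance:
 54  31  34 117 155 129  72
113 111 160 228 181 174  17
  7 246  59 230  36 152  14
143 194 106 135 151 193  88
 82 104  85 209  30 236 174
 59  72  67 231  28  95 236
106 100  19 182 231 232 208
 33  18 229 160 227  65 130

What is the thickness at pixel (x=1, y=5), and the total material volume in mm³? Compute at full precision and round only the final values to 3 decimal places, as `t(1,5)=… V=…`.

span = t_max - t_min = 2.21 - 0.78 = 1.430
L(1,5) = 72, L_eff = 72/255 = 0.282353
t(1,5) = 2.21 - 1.430·0.282353 = 1.806
Σt over all 8·7 pixels = 359671/4250 ≈ 84.6284706
V = pitch²·Σt = 1.19²·359671/4250 = 119.842

t(1,5)=1.806 V=119.842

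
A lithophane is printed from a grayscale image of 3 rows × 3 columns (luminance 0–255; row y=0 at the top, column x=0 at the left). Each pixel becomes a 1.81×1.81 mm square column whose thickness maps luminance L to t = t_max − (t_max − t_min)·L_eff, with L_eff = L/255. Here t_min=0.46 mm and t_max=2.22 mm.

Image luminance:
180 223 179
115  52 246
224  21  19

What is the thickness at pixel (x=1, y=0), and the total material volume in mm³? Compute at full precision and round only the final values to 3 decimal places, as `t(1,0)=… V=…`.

span = t_max - t_min = 2.22 - 0.46 = 1.760
L(1,0) = 223, L_eff = 223/255 = 0.874510
t(1,0) = 2.22 - 1.760·0.874510 = 0.681
Σt over all 3·3 pixels = 143953/12750 ≈ 11.2904314
V = pitch²·Σt = 1.81²·143953/12750 = 36.989

t(1,0)=0.681 V=36.989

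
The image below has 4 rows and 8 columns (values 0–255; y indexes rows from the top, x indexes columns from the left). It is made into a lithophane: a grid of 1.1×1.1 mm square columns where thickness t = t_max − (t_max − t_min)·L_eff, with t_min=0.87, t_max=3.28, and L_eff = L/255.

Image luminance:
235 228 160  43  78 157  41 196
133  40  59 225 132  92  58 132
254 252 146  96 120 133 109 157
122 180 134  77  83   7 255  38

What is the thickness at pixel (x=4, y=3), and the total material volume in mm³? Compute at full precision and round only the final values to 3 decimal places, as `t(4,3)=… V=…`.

t(4,3)=2.496 V=79.292

span = t_max - t_min = 3.28 - 0.87 = 2.410
L(4,3) = 83, L_eff = 83/255 = 0.325490
t(4,3) = 3.28 - 2.410·0.325490 = 2.496
Σt over all 4·8 pixels = 417757/6375 ≈ 65.5305098
V = pitch²·Σt = 1.1²·417757/6375 = 79.292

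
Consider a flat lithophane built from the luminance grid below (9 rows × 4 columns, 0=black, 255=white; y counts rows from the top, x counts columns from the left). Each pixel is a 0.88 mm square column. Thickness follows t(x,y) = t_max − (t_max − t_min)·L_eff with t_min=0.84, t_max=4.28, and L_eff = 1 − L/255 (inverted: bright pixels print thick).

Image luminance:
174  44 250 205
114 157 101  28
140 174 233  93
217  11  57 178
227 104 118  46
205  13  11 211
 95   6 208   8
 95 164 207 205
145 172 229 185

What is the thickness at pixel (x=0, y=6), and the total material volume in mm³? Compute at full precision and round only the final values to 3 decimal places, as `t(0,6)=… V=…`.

t(0,6)=2.122 V=73.876

span = t_max - t_min = 4.28 - 0.84 = 3.440
L(0,6) = 95, L_eff = 1 - 95/255 = 0.627451 (inverted)
t(0,6) = 4.28 - 3.440·0.627451 = 2.122
Σt over all 9·4 pixels = 40544/425 ≈ 95.3976471
V = pitch²·Σt = 0.88²·40544/425 = 73.876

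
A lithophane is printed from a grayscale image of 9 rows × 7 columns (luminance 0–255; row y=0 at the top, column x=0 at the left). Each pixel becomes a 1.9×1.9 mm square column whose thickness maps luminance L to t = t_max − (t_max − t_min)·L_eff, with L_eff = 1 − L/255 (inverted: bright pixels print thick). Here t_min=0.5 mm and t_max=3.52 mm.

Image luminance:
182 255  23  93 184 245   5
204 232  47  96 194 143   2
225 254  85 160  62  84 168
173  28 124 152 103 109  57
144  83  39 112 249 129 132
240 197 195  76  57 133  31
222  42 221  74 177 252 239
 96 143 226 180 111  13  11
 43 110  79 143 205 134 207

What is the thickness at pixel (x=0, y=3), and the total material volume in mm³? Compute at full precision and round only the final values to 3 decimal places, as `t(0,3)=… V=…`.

span = t_max - t_min = 3.52 - 0.5 = 3.020
L(0,3) = 173, L_eff = 1 - 173/255 = 0.321569 (inverted)
t(0,3) = 3.52 - 3.020·0.321569 = 2.549
Σt over all 9·7 pixels = 1675159/12750 ≈ 131.3850196
V = pitch²·Σt = 1.9²·1675159/12750 = 474.300

t(0,3)=2.549 V=474.300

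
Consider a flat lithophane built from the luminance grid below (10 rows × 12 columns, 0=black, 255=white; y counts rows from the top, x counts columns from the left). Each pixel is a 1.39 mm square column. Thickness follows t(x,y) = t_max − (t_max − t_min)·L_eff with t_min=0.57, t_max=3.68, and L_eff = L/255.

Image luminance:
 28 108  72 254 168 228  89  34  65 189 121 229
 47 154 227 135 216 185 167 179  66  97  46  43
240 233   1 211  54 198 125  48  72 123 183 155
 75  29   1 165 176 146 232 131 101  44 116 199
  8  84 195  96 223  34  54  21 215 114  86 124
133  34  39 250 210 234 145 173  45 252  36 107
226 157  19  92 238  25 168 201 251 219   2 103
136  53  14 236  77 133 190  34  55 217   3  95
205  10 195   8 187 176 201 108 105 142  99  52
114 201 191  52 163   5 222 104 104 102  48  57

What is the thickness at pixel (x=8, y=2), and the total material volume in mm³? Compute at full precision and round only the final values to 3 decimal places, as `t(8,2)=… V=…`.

span = t_max - t_min = 3.68 - 0.57 = 3.110
L(8,2) = 72, L_eff = 72/255 = 0.282353
t(8,2) = 3.68 - 3.110·0.282353 = 2.802
Σt over all 10·12 pixels = 1655792/6375 ≈ 259.7320784
V = pitch²·Σt = 1.39²·1655792/6375 = 501.828

t(8,2)=2.802 V=501.828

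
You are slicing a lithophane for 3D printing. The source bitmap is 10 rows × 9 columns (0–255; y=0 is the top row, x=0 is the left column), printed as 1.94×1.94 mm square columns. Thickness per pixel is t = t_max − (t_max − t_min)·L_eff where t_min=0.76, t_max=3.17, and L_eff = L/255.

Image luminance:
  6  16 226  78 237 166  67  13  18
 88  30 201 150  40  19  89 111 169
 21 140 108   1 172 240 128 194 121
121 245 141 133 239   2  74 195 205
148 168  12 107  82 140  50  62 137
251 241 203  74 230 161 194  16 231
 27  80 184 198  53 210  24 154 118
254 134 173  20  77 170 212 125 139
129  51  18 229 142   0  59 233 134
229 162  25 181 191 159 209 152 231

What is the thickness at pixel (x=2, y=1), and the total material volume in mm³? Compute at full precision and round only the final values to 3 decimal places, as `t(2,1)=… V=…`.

span = t_max - t_min = 3.17 - 0.76 = 2.410
L(2,1) = 201, L_eff = 201/255 = 0.788235
t(2,1) = 3.17 - 2.410·0.788235 = 1.270
Σt over all 10·9 pixels = 4480273/25500 ≈ 175.6969804
V = pitch²·Σt = 1.94²·4480273/25500 = 661.253

t(2,1)=1.270 V=661.253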